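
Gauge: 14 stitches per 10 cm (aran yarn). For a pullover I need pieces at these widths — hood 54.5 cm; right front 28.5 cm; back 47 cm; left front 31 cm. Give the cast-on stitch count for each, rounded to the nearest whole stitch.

Rate = 14/10 = 1.4 sts per cm.
hood: 54.5 × 1.4 = 76.30 → 76.
right front: 28.5 × 1.4 = 39.90 → 40.
back: 47 × 1.4 = 65.80 → 66.
left front: 31 × 1.4 = 43.40 → 43.

hood 76; right front 40; back 66; left front 43.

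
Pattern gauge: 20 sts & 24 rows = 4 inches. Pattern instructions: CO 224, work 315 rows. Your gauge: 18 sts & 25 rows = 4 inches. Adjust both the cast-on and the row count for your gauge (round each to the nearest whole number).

Cast on 202 stitches; work 328 rows.

Stitches: 224 × 18/20 = 201.60 → 202.
Rows: 315 × 25/24 = 328.12 → 328.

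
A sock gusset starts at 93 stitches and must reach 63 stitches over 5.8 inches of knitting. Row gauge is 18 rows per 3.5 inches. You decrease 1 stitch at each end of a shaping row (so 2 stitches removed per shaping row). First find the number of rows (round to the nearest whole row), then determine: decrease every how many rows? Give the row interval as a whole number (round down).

Decrease every 2nd row.

Rows = 5.8 × 5.143 = 29.8 → 30 rows.
Stitches to remove: 30 → 15 shaping rows (at 2 st each).
30 / 15 = 2.00 → every 2 rows.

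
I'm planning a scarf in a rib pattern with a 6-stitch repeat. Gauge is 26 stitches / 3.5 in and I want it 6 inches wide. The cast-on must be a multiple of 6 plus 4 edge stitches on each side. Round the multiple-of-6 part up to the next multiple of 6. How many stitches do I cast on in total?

Cast on 50 stitches.

26 / 3.5 = 7.429 sts per inch.
6 × 7.429 = 44.57 sts.
Less 8 edge sts → 36.57 for the repeat.
Next multiple of 6: 42.
Add back 8 edge sts → 50.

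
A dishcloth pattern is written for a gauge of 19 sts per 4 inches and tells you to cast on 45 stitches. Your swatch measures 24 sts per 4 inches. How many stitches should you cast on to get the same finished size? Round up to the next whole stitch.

Scale factor = 24 / 19 = 1.263.
45 × 24 / 19 = 56.84 sts.
→ 57 sts.

Cast on 57 stitches.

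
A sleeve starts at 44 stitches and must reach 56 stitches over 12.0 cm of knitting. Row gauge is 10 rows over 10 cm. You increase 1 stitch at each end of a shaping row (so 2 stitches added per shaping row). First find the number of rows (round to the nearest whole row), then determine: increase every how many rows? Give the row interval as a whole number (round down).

Increase every 2nd row.

Rows = 12.0 × 1 = 12.0 → 12 rows.
Stitches to add: 12 → 6 shaping rows (at 2 st each).
12 / 6 = 2.00 → every 2 rows.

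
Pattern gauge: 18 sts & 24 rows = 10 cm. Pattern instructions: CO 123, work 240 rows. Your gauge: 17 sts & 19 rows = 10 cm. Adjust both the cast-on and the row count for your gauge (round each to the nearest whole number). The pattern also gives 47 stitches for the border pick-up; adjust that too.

Stitches: 123 × 17/18 = 116.17 → 116.
Rows: 240 × 19/24 = 190.00 → 190.
border pick-up: 47 × 17/18 = 44.39 → 44.

Cast on 116 stitches; work 190 rows; border pick-up 44 stitches.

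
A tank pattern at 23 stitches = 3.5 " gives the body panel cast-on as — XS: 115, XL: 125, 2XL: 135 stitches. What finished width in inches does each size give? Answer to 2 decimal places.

23/3.5 = 6.571 sts per in.
XS: 115 / 6.571 = 17.500 → 17.50 in.
XL: 125 / 6.571 = 19.022 → 19.02 in.
2XL: 135 / 6.571 = 20.543 → 20.54 in.

XS 17.50 inches; XL 19.02 inches; 2XL 20.54 inches.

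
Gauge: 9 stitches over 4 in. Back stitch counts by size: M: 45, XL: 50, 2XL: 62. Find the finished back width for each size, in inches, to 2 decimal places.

M 20.00 inches; XL 22.22 inches; 2XL 27.56 inches.

9/4 = 2.25 sts per in.
M: 45 / 2.25 = 20.000 → 20.00 in.
XL: 50 / 2.25 = 22.222 → 22.22 in.
2XL: 62 / 2.25 = 27.556 → 27.56 in.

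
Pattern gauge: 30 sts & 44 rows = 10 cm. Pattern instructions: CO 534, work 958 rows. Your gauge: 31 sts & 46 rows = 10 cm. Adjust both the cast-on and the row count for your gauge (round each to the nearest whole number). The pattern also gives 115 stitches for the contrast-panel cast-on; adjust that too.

Stitches: 534 × 31/30 = 551.80 → 552.
Rows: 958 × 46/44 = 1001.55 → 1002.
contrast-panel cast-on: 115 × 31/30 = 118.83 → 119.

Cast on 552 stitches; work 1002 rows; contrast-panel cast-on 119 stitches.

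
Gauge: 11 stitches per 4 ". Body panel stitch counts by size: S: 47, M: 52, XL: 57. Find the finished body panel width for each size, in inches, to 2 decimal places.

S 17.09 inches; M 18.91 inches; XL 20.73 inches.

11/4 = 2.75 sts per in.
S: 47 / 2.75 = 17.091 → 17.09 in.
M: 52 / 2.75 = 18.909 → 18.91 in.
XL: 57 / 2.75 = 20.727 → 20.73 in.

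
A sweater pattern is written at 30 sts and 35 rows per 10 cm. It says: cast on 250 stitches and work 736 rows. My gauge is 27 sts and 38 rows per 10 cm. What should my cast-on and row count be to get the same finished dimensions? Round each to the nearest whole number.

Cast on 225 stitches; work 799 rows.

Stitches: 250 × 27/30 = 225.00 → 225.
Rows: 736 × 38/35 = 799.09 → 799.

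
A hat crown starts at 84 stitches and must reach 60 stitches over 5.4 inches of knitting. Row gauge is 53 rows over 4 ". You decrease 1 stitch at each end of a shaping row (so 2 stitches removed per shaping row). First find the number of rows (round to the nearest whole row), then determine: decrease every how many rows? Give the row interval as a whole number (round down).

Rows = 5.4 × 13.25 = 71.6 → 72 rows.
Stitches to remove: 24 → 12 shaping rows (at 2 st each).
72 / 12 = 6.00 → every 6 rows.

Decrease every 6th row.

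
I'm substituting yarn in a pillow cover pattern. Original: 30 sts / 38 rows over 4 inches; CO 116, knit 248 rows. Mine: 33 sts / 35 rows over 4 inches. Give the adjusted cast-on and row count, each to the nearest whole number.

Stitches: 116 × 33/30 = 127.60 → 128.
Rows: 248 × 35/38 = 228.42 → 228.

Cast on 128 stitches; work 228 rows.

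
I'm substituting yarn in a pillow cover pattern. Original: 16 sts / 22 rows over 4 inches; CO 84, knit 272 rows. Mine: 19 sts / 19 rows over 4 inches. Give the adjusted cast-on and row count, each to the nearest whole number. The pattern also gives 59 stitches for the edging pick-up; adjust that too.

Cast on 100 stitches; work 235 rows; edging pick-up 70 stitches.

Stitches: 84 × 19/16 = 99.75 → 100.
Rows: 272 × 19/22 = 234.91 → 235.
edging pick-up: 59 × 19/16 = 70.06 → 70.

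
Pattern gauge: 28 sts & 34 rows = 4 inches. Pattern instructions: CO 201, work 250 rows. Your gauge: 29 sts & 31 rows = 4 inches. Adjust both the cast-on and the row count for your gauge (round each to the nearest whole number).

Stitches: 201 × 29/28 = 208.18 → 208.
Rows: 250 × 31/34 = 227.94 → 228.

Cast on 208 stitches; work 228 rows.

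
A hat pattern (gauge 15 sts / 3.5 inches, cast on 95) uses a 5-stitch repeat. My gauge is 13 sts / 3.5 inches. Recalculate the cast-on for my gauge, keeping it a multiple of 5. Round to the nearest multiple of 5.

80 stitches.

95 × 13 / 15 = 82.33.
Nearest multiple of 5: 80.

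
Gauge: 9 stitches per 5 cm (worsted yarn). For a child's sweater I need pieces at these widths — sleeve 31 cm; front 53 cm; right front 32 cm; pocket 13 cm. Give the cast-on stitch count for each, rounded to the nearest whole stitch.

Rate = 9/5 = 1.8 sts per cm.
sleeve: 31 × 1.8 = 55.80 → 56.
front: 53 × 1.8 = 95.40 → 95.
right front: 32 × 1.8 = 57.60 → 58.
pocket: 13 × 1.8 = 23.40 → 23.

sleeve 56; front 95; right front 58; pocket 23.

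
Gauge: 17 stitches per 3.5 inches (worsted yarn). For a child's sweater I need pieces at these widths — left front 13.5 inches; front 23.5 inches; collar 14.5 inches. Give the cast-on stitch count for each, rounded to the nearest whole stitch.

left front 66; front 114; collar 70.

Rate = 17/3.5 = 4.857 sts per in.
left front: 13.5 × 4.857 = 65.57 → 66.
front: 23.5 × 4.857 = 114.14 → 114.
collar: 14.5 × 4.857 = 70.43 → 70.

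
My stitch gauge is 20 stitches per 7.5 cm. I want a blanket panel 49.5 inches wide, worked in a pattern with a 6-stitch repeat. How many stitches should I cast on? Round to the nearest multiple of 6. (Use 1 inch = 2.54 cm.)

49.5 in = 49.5 × 2.54 = 125.73 cm.
20 / 7.5 = 2.667 sts/cm.
125.73 × 2.667 = 335.28 sts.
→ 336.

CO 336 sts.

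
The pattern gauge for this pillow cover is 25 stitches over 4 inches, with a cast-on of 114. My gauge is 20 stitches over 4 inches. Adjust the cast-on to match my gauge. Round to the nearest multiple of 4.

Cast on 92 stitches.

Scale factor = 20 / 25 = 0.800.
114 × 20 / 25 = 91.20 sts.
→ 92 sts.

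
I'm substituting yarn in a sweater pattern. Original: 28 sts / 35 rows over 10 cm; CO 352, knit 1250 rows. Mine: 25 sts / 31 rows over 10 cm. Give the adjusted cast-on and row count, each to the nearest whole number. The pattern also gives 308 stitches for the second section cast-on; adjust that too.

Cast on 314 stitches; work 1107 rows; second section cast-on 275 stitches.

Stitches: 352 × 25/28 = 314.29 → 314.
Rows: 1250 × 31/35 = 1107.14 → 1107.
second section cast-on: 308 × 25/28 = 275.00 → 275.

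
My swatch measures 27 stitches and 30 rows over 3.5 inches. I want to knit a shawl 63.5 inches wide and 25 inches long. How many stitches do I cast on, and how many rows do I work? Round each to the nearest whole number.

Cast on 490 stitches and work 214 rows.

Stitch gauge = 27/3.5 = 7.714 sts/in; 63.5 × 7.714 = 489.86 → 490 sts.
Row gauge = 30/3.5 = 8.571 rows/in; 25 × 8.571 = 214.29 → 214 rows.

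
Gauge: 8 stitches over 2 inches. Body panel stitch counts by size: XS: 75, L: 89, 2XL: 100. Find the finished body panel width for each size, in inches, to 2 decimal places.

XS 18.75 inches; L 22.25 inches; 2XL 25.00 inches.

8/2 = 4 sts per in.
XS: 75 / 4 = 18.750 → 18.75 in.
L: 89 / 4 = 22.250 → 22.25 in.
2XL: 100 / 4 = 25.000 → 25.00 in.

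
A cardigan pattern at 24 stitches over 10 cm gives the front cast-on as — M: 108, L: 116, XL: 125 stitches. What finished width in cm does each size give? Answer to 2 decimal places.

24/10 = 2.4 sts per cm.
M: 108 / 2.4 = 45.000 → 45.00 cm.
L: 116 / 2.4 = 48.333 → 48.33 cm.
XL: 125 / 2.4 = 52.083 → 52.08 cm.

M 45.00 cm; L 48.33 cm; XL 52.08 cm.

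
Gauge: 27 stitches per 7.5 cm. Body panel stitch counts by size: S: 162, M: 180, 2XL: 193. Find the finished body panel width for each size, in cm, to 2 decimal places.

27/7.5 = 3.6 sts per cm.
S: 162 / 3.6 = 45.000 → 45.00 cm.
M: 180 / 3.6 = 50.000 → 50.00 cm.
2XL: 193 / 3.6 = 53.611 → 53.61 cm.

S 45.00 cm; M 50.00 cm; 2XL 53.61 cm.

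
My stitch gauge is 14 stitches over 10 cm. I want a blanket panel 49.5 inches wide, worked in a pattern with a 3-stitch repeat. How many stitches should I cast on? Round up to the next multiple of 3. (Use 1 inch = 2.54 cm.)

CO 177 sts.

49.5 in = 49.5 × 2.54 = 125.73 cm.
14 / 10 = 1.4 sts/cm.
125.73 × 1.4 = 176.02 sts.
→ 177.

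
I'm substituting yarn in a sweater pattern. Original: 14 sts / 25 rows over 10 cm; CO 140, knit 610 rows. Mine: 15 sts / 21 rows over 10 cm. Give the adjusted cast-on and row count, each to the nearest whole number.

Cast on 150 stitches; work 512 rows.

Stitches: 140 × 15/14 = 150.00 → 150.
Rows: 610 × 21/25 = 512.40 → 512.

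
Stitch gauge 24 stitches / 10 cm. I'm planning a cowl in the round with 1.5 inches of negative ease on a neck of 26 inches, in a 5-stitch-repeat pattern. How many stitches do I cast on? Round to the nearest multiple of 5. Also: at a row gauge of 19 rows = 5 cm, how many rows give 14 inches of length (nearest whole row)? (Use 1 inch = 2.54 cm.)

Finished = 26 − 1.5 = 24.5 inches.
24.5 inches × 2.54 = 62.23 cm.
24/10 = 2.4 sts per cm; 62.23 × 2.4 = 149.35 sts.
Nearest multiple of 5 → 150.
14 inches = 35.56 cm; × 3.8 = 135.13 → 135 rows.

Cast on 150 stitches; work 135 rows.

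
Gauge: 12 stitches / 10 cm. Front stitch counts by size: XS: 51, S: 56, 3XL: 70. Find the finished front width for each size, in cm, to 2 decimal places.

12/10 = 1.2 sts per cm.
XS: 51 / 1.2 = 42.500 → 42.50 cm.
S: 56 / 1.2 = 46.667 → 46.67 cm.
3XL: 70 / 1.2 = 58.333 → 58.33 cm.

XS 42.50 cm; S 46.67 cm; 3XL 58.33 cm.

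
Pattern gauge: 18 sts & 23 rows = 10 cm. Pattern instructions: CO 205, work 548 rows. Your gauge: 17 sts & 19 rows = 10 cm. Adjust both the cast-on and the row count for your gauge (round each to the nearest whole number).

Stitches: 205 × 17/18 = 193.61 → 194.
Rows: 548 × 19/23 = 452.70 → 453.

Cast on 194 stitches; work 453 rows.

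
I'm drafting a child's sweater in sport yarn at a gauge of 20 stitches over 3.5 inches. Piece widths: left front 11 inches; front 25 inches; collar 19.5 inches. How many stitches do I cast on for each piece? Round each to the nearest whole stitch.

left front 63; front 143; collar 111.

Rate = 20/3.5 = 5.714 sts per in.
left front: 11 × 5.714 = 62.86 → 63.
front: 25 × 5.714 = 142.86 → 143.
collar: 19.5 × 5.714 = 111.43 → 111.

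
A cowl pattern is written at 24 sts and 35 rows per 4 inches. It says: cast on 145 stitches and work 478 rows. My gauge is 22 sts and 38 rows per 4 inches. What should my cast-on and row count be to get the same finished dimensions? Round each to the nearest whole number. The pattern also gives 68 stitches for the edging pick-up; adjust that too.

Stitches: 145 × 22/24 = 132.92 → 133.
Rows: 478 × 38/35 = 518.97 → 519.
edging pick-up: 68 × 22/24 = 62.33 → 62.

Cast on 133 stitches; work 519 rows; edging pick-up 62 stitches.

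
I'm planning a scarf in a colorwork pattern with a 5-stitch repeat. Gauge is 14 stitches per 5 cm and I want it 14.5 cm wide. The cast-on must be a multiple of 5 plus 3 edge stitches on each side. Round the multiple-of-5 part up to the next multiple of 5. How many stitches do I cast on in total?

Cast on 41 stitches.

14 / 5 = 2.8 sts per cm.
14.5 × 2.8 = 40.60 sts.
Less 6 edge sts → 34.60 for the repeat.
Next multiple of 5: 35.
Add back 6 edge sts → 41.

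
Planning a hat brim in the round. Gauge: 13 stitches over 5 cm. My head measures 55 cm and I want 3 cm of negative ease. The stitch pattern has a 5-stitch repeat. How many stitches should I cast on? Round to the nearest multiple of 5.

Finished = 55 − 3 = 52 cm.
13 / 5 = 2.6 sts/cm.
52 × 2.6 = 135.20 sts.
Nearest multiple of 5: 135.

CO 135 sts.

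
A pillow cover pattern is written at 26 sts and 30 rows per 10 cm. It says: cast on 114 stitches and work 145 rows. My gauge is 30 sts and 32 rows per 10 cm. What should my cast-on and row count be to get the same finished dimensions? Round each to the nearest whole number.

Cast on 132 stitches; work 155 rows.

Stitches: 114 × 30/26 = 131.54 → 132.
Rows: 145 × 32/30 = 154.67 → 155.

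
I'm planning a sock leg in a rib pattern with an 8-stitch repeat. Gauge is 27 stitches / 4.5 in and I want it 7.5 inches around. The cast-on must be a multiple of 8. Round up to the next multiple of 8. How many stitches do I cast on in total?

48 stitches.

27 / 4.5 = 6 sts per inch.
7.5 × 6 = 45.00 sts.
Next multiple of 8: 48.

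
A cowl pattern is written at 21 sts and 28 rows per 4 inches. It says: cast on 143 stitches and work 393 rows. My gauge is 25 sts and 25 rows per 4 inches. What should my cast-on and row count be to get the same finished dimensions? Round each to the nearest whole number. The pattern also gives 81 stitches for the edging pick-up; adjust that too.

Stitches: 143 × 25/21 = 170.24 → 170.
Rows: 393 × 25/28 = 350.89 → 351.
edging pick-up: 81 × 25/21 = 96.43 → 96.

Cast on 170 stitches; work 351 rows; edging pick-up 96 stitches.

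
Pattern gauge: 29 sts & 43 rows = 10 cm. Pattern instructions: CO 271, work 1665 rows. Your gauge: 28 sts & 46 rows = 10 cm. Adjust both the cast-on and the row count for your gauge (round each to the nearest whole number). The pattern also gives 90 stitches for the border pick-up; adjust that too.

Stitches: 271 × 28/29 = 261.66 → 262.
Rows: 1665 × 46/43 = 1781.16 → 1781.
border pick-up: 90 × 28/29 = 86.90 → 87.

Cast on 262 stitches; work 1781 rows; border pick-up 87 stitches.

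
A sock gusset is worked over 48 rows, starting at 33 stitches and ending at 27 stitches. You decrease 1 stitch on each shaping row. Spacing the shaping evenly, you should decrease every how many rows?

Stitches to remove: |27 − 33| = 6.
Shaping rows needed: 6 / 1 = 6.
48 rows / 6 = every 8 rows.

Decrease every 8th row.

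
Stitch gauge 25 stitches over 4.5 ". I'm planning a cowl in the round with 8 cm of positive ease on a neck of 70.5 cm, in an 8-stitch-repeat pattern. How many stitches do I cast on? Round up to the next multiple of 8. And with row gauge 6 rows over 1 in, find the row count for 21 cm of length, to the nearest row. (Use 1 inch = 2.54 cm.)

Cast on 176 stitches; work 50 rows.

Finished = 70.5 + 8 = 78.5 cm.
78.5 cm × 1/2.54 = 30.91 inches.
25/4.5 = 5.556 sts per in; 30.91 × 5.556 = 171.70 sts.
Next multiple of 8 → 176.
21 cm = 8.27 inches; × 6 = 49.61 → 50 rows.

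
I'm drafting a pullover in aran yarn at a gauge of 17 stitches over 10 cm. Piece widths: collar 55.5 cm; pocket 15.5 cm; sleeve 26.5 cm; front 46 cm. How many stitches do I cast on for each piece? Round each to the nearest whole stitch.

Rate = 17/10 = 1.7 sts per cm.
collar: 55.5 × 1.7 = 94.35 → 94.
pocket: 15.5 × 1.7 = 26.35 → 26.
sleeve: 26.5 × 1.7 = 45.05 → 45.
front: 46 × 1.7 = 78.20 → 78.

collar 94; pocket 26; sleeve 45; front 78.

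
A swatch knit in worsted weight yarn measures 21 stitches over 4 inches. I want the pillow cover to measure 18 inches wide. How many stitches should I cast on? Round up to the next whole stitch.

21 stitches / 4 in = 5.25 stitches per inch.
18 × 5.25 = 94.50 stitches.
Round up → 95.

CO 95 sts.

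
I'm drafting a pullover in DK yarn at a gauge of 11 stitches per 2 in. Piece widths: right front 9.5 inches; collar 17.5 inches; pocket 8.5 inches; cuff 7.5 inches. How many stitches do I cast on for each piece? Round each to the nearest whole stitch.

right front 52; collar 96; pocket 47; cuff 41.

Rate = 11/2 = 5.5 sts per in.
right front: 9.5 × 5.5 = 52.25 → 52.
collar: 17.5 × 5.5 = 96.25 → 96.
pocket: 8.5 × 5.5 = 46.75 → 47.
cuff: 7.5 × 5.5 = 41.25 → 41.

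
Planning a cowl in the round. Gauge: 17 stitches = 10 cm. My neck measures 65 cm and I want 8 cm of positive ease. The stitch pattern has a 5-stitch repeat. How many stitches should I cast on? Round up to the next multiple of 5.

CO 125 sts.

Finished = 65 + 8 = 73 cm.
17 / 10 = 1.7 sts/cm.
73 × 1.7 = 124.10 sts.
Next multiple of 5: 125.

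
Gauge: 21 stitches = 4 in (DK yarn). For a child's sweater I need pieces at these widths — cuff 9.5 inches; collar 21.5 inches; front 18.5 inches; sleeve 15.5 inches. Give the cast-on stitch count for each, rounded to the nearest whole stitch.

Rate = 21/4 = 5.25 sts per in.
cuff: 9.5 × 5.25 = 49.88 → 50.
collar: 21.5 × 5.25 = 112.88 → 113.
front: 18.5 × 5.25 = 97.12 → 97.
sleeve: 15.5 × 5.25 = 81.38 → 81.

cuff 50; collar 113; front 97; sleeve 81.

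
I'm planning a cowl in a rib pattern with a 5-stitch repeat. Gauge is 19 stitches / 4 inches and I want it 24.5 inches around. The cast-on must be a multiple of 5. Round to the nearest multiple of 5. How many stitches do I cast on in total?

19 / 4 = 4.75 sts per inch.
24.5 × 4.75 = 116.38 sts.
Nearest multiple of 5: 115.

CO 115 sts.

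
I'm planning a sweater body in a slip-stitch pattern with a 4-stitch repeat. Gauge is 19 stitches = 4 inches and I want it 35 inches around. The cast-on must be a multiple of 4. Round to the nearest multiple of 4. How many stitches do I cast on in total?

19 / 4 = 4.75 sts per inch.
35 × 4.75 = 166.25 sts.
Nearest multiple of 4: 168.

168 stitches.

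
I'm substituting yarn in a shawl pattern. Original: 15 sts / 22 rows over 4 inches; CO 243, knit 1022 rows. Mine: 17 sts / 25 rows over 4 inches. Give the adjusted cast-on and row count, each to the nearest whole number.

Cast on 275 stitches; work 1161 rows.

Stitches: 243 × 17/15 = 275.40 → 275.
Rows: 1022 × 25/22 = 1161.36 → 1161.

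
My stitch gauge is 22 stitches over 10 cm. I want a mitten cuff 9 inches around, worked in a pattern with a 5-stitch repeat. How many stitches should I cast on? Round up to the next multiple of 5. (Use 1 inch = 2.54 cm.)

Cast on 55 stitches.

9 in = 9 × 2.54 = 22.86 cm.
22 / 10 = 2.2 sts/cm.
22.86 × 2.2 = 50.29 sts.
→ 55.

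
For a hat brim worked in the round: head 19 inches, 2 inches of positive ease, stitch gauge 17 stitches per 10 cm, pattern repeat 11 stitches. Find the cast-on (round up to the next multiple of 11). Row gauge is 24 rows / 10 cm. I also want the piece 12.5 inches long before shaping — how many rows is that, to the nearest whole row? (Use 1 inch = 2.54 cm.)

Cast on 99 stitches; work 76 rows.

Finished = 19 + 2 = 21 inches.
21 inches × 2.54 = 53.34 cm.
17/10 = 1.7 sts per cm; 53.34 × 1.7 = 90.68 sts.
Next multiple of 11 → 99.
12.5 inches = 31.75 cm; × 2.4 = 76.20 → 76 rows.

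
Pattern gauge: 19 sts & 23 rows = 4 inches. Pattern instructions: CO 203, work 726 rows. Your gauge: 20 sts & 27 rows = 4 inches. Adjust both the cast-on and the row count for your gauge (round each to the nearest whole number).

Cast on 214 stitches; work 852 rows.

Stitches: 203 × 20/19 = 213.68 → 214.
Rows: 726 × 27/23 = 852.26 → 852.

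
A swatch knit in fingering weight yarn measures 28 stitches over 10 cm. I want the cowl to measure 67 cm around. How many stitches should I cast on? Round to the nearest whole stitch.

28 stitches / 10 cm = 2.8 stitches per cm.
67 × 2.8 = 187.60 stitches.
Round to nearest → 188.

Cast on 188 stitches.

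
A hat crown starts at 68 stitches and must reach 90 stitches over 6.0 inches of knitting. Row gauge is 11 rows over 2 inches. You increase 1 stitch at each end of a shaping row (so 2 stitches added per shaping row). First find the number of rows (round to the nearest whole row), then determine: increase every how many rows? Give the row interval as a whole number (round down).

Increase every 3rd row.

Rows = 6.0 × 5.5 = 33.0 → 33 rows.
Stitches to add: 22 → 11 shaping rows (at 2 st each).
33 / 11 = 3.00 → every 3 rows.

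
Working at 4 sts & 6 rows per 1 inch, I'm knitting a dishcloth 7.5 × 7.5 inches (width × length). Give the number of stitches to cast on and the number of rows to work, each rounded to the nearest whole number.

Cast on 30 stitches and work 45 rows.

Stitch gauge = 4/1 = 4 sts/in; 7.5 × 4 = 30.00 → 30 sts.
Row gauge = 6/1 = 6 rows/in; 7.5 × 6 = 45.00 → 45 rows.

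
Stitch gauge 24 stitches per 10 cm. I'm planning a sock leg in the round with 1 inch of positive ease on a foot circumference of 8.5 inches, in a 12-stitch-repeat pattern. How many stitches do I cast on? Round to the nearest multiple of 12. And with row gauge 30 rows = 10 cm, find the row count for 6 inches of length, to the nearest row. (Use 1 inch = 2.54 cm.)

Finished = 8.5 + 1 = 9.5 inches.
9.5 inches × 2.54 = 24.13 cm.
24/10 = 2.4 sts per cm; 24.13 × 2.4 = 57.91 sts.
Nearest multiple of 12 → 60.
6 inches = 15.24 cm; × 3 = 45.72 → 46 rows.

Cast on 60 stitches; work 46 rows.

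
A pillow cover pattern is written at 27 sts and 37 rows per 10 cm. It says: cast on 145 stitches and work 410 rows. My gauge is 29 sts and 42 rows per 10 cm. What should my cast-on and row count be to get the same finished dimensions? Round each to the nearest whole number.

Stitches: 145 × 29/27 = 155.74 → 156.
Rows: 410 × 42/37 = 465.41 → 465.

Cast on 156 stitches; work 465 rows.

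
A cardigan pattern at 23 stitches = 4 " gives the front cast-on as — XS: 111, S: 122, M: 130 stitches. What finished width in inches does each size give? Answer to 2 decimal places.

23/4 = 5.75 sts per in.
XS: 111 / 5.75 = 19.304 → 19.30 in.
S: 122 / 5.75 = 21.217 → 21.22 in.
M: 130 / 5.75 = 22.609 → 22.61 in.

XS 19.30 inches; S 21.22 inches; M 22.61 inches.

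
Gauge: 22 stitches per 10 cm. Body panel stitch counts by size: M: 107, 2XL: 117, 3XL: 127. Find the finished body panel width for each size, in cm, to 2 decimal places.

M 48.64 cm; 2XL 53.18 cm; 3XL 57.73 cm.

22/10 = 2.2 sts per cm.
M: 107 / 2.2 = 48.636 → 48.64 cm.
2XL: 117 / 2.2 = 53.182 → 53.18 cm.
3XL: 127 / 2.2 = 57.727 → 57.73 cm.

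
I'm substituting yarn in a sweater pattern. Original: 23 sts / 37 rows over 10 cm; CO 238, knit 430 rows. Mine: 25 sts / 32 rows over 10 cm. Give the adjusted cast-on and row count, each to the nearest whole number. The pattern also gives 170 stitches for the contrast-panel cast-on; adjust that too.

Cast on 259 stitches; work 372 rows; contrast-panel cast-on 185 stitches.

Stitches: 238 × 25/23 = 258.70 → 259.
Rows: 430 × 32/37 = 371.89 → 372.
contrast-panel cast-on: 170 × 25/23 = 184.78 → 185.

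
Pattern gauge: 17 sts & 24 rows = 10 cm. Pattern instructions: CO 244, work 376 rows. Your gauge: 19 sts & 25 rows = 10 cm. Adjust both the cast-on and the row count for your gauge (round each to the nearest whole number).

Cast on 273 stitches; work 392 rows.

Stitches: 244 × 19/17 = 272.71 → 273.
Rows: 376 × 25/24 = 391.67 → 392.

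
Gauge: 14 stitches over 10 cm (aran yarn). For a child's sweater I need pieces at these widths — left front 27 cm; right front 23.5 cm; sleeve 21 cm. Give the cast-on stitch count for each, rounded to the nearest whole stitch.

left front 38; right front 33; sleeve 29.

Rate = 14/10 = 1.4 sts per cm.
left front: 27 × 1.4 = 37.80 → 38.
right front: 23.5 × 1.4 = 32.90 → 33.
sleeve: 21 × 1.4 = 29.40 → 29.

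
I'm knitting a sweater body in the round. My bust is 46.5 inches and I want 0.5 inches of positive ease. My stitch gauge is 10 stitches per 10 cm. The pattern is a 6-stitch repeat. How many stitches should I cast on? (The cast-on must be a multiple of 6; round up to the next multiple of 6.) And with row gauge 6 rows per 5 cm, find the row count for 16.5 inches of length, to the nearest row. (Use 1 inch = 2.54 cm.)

Finished = 46.5 + 0.5 = 47 inches.
47 inches × 2.54 = 119.38 cm.
10/10 = 1 sts per cm; 119.38 × 1 = 119.38 sts.
Next multiple of 6 → 120.
16.5 inches = 41.91 cm; × 1.2 = 50.29 → 50 rows.

Cast on 120 stitches; work 50 rows.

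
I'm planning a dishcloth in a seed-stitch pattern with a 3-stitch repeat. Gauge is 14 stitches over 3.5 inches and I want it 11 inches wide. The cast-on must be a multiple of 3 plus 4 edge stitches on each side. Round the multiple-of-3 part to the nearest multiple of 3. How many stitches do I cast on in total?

14 / 3.5 = 4 sts per inch.
11 × 4 = 44.00 sts.
Less 8 edge sts → 36.00 for the repeat.
Nearest multiple of 3: 36.
Add back 8 edge sts → 44.

Cast on 44 stitches.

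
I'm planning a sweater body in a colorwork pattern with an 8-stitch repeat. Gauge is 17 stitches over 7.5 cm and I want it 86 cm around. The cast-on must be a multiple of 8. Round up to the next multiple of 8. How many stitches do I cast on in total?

17 / 7.5 = 2.267 sts per cm.
86 × 2.267 = 194.93 sts.
Next multiple of 8: 200.

CO 200 sts.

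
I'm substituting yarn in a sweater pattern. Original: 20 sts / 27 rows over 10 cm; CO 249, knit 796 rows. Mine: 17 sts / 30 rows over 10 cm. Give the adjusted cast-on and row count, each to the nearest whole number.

Stitches: 249 × 17/20 = 211.65 → 212.
Rows: 796 × 30/27 = 884.44 → 884.

Cast on 212 stitches; work 884 rows.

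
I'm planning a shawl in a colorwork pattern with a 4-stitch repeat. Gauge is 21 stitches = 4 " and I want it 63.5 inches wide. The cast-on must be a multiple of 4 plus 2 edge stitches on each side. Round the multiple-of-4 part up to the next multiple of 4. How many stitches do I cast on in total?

21 / 4 = 5.25 sts per inch.
63.5 × 5.25 = 333.38 sts.
Less 4 edge sts → 329.38 for the repeat.
Next multiple of 4: 332.
Add back 4 edge sts → 336.

Cast on 336 stitches.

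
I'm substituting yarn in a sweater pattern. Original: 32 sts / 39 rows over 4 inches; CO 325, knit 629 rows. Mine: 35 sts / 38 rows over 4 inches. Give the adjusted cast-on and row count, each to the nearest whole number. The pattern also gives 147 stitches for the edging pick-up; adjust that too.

Stitches: 325 × 35/32 = 355.47 → 355.
Rows: 629 × 38/39 = 612.87 → 613.
edging pick-up: 147 × 35/32 = 160.78 → 161.

Cast on 355 stitches; work 613 rows; edging pick-up 161 stitches.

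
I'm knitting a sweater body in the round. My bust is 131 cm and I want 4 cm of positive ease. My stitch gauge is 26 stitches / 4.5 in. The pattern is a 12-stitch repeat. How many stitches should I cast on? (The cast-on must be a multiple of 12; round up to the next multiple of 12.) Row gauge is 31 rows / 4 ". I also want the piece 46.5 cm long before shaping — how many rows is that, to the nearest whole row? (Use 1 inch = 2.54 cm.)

Cast on 312 stitches; work 142 rows.

Finished = 131 + 4 = 135 cm.
135 cm × 1/2.54 = 53.15 inches.
26/4.5 = 5.778 sts per in; 53.15 × 5.778 = 307.09 sts.
Next multiple of 12 → 312.
46.5 cm = 18.31 inches; × 7.75 = 141.88 → 142 rows.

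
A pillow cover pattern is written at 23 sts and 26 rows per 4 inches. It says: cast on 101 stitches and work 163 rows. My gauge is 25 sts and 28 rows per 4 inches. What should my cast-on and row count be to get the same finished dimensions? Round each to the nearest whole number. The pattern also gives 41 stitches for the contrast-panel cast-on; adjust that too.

Stitches: 101 × 25/23 = 109.78 → 110.
Rows: 163 × 28/26 = 175.54 → 176.
contrast-panel cast-on: 41 × 25/23 = 44.57 → 45.

Cast on 110 stitches; work 176 rows; contrast-panel cast-on 45 stitches.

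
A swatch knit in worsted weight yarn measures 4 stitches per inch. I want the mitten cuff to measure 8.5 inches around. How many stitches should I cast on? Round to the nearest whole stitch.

4 stitches / 1 in = 4 stitches per inch.
8.5 × 4 = 34.00 stitches.

CO 34 sts.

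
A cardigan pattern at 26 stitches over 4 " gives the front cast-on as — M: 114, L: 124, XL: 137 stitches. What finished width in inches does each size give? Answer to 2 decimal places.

M 17.54 inches; L 19.08 inches; XL 21.08 inches.

26/4 = 6.5 sts per in.
M: 114 / 6.5 = 17.538 → 17.54 in.
L: 124 / 6.5 = 19.077 → 19.08 in.
XL: 137 / 6.5 = 21.077 → 21.08 in.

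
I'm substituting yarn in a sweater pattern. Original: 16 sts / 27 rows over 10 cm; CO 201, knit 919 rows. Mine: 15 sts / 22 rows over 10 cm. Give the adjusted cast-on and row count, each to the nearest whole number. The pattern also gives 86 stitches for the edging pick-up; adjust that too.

Cast on 188 stitches; work 749 rows; edging pick-up 81 stitches.

Stitches: 201 × 15/16 = 188.44 → 188.
Rows: 919 × 22/27 = 748.81 → 749.
edging pick-up: 86 × 15/16 = 80.62 → 81.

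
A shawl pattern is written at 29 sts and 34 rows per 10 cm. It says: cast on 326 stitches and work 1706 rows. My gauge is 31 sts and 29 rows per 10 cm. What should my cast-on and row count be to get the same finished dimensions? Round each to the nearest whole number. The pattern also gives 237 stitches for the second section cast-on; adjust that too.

Stitches: 326 × 31/29 = 348.48 → 348.
Rows: 1706 × 29/34 = 1455.12 → 1455.
second section cast-on: 237 × 31/29 = 253.34 → 253.

Cast on 348 stitches; work 1455 rows; second section cast-on 253 stitches.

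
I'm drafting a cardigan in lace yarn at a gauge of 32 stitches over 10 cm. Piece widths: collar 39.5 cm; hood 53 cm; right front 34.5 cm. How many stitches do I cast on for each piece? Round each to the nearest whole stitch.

collar 126; hood 170; right front 110.

Rate = 32/10 = 3.2 sts per cm.
collar: 39.5 × 3.2 = 126.40 → 126.
hood: 53 × 3.2 = 169.60 → 170.
right front: 34.5 × 3.2 = 110.40 → 110.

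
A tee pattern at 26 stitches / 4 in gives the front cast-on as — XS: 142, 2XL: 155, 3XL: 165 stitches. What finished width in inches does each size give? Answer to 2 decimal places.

XS 21.85 inches; 2XL 23.85 inches; 3XL 25.38 inches.

26/4 = 6.5 sts per in.
XS: 142 / 6.5 = 21.846 → 21.85 in.
2XL: 155 / 6.5 = 23.846 → 23.85 in.
3XL: 165 / 6.5 = 25.385 → 25.38 in.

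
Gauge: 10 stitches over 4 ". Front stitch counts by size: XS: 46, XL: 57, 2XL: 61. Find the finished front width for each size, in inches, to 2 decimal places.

10/4 = 2.5 sts per in.
XS: 46 / 2.5 = 18.400 → 18.40 in.
XL: 57 / 2.5 = 22.800 → 22.80 in.
2XL: 61 / 2.5 = 24.400 → 24.40 in.

XS 18.40 inches; XL 22.80 inches; 2XL 24.40 inches.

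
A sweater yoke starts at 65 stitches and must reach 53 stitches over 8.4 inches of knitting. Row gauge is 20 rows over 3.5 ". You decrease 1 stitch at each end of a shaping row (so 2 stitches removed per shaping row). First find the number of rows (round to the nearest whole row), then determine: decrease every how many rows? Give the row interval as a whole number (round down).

Rows = 8.4 × 5.714 = 48.0 → 48 rows.
Stitches to remove: 12 → 6 shaping rows (at 2 st each).
48 / 6 = 8.00 → every 8 rows.

Decrease every 8th row.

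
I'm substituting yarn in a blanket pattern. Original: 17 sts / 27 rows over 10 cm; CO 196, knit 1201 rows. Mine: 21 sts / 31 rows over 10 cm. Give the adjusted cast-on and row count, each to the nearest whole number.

Cast on 242 stitches; work 1379 rows.

Stitches: 196 × 21/17 = 242.12 → 242.
Rows: 1201 × 31/27 = 1378.93 → 1379.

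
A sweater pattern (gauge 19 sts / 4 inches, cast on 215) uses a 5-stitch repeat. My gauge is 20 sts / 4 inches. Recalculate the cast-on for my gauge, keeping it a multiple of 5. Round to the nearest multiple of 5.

225 stitches.

215 × 20 / 19 = 226.32.
Nearest multiple of 5: 225.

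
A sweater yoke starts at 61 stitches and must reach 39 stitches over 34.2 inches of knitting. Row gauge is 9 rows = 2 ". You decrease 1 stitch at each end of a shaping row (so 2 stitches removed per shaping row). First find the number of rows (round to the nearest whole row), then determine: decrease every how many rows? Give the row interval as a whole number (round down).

Decrease every 14th row.

Rows = 34.2 × 4.5 = 153.9 → 154 rows.
Stitches to remove: 22 → 11 shaping rows (at 2 st each).
154 / 11 = 14.00 → every 14 rows.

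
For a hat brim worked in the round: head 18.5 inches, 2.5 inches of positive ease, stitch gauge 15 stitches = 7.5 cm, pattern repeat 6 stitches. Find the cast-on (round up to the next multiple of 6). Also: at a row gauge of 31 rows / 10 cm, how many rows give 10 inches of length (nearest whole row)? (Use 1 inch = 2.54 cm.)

Cast on 108 stitches; work 79 rows.

Finished = 18.5 + 2.5 = 21 inches.
21 inches × 2.54 = 53.34 cm.
15/7.5 = 2 sts per cm; 53.34 × 2 = 106.68 sts.
Next multiple of 6 → 108.
10 inches = 25.40 cm; × 3.1 = 78.74 → 79 rows.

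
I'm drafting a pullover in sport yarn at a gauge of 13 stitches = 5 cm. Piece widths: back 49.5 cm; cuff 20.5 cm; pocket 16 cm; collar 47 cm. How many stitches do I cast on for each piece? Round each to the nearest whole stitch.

Rate = 13/5 = 2.6 sts per cm.
back: 49.5 × 2.6 = 128.70 → 129.
cuff: 20.5 × 2.6 = 53.30 → 53.
pocket: 16 × 2.6 = 41.60 → 42.
collar: 47 × 2.6 = 122.20 → 122.

back 129; cuff 53; pocket 42; collar 122.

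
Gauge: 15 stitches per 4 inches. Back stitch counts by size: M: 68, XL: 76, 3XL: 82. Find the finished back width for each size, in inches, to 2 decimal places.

15/4 = 3.75 sts per in.
M: 68 / 3.75 = 18.133 → 18.13 in.
XL: 76 / 3.75 = 20.267 → 20.27 in.
3XL: 82 / 3.75 = 21.867 → 21.87 in.

M 18.13 inches; XL 20.27 inches; 3XL 21.87 inches.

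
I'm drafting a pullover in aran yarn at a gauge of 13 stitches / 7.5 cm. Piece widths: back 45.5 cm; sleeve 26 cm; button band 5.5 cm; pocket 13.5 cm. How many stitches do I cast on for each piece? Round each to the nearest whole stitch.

back 79; sleeve 45; button band 10; pocket 23.

Rate = 13/7.5 = 1.733 sts per cm.
back: 45.5 × 1.733 = 78.87 → 79.
sleeve: 26 × 1.733 = 45.07 → 45.
button band: 5.5 × 1.733 = 9.53 → 10.
pocket: 13.5 × 1.733 = 23.40 → 23.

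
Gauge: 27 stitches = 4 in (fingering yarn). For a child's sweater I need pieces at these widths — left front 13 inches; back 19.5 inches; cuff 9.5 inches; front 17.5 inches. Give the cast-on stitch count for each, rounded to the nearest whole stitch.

Rate = 27/4 = 6.75 sts per in.
left front: 13 × 6.75 = 87.75 → 88.
back: 19.5 × 6.75 = 131.62 → 132.
cuff: 9.5 × 6.75 = 64.12 → 64.
front: 17.5 × 6.75 = 118.12 → 118.

left front 88; back 132; cuff 64; front 118.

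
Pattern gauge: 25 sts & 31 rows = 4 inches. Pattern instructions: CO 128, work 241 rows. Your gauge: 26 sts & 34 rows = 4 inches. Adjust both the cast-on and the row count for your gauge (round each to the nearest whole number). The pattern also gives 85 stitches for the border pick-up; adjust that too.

Cast on 133 stitches; work 264 rows; border pick-up 88 stitches.

Stitches: 128 × 26/25 = 133.12 → 133.
Rows: 241 × 34/31 = 264.32 → 264.
border pick-up: 85 × 26/25 = 88.40 → 88.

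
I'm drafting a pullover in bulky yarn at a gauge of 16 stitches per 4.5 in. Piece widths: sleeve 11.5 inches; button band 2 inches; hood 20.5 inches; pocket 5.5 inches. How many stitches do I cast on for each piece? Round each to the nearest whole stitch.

Rate = 16/4.5 = 3.556 sts per in.
sleeve: 11.5 × 3.556 = 40.89 → 41.
button band: 2 × 3.556 = 7.11 → 7.
hood: 20.5 × 3.556 = 72.89 → 73.
pocket: 5.5 × 3.556 = 19.56 → 20.

sleeve 41; button band 7; hood 73; pocket 20.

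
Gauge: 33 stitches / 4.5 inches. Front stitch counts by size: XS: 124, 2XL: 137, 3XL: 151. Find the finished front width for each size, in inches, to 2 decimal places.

33/4.5 = 7.333 sts per in.
XS: 124 / 7.333 = 16.909 → 16.91 in.
2XL: 137 / 7.333 = 18.682 → 18.68 in.
3XL: 151 / 7.333 = 20.591 → 20.59 in.

XS 16.91 inches; 2XL 18.68 inches; 3XL 20.59 inches.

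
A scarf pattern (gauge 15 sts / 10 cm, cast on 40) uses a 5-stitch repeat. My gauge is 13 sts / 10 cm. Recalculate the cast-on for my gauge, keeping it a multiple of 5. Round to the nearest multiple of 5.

35 stitches.

40 × 13 / 15 = 34.67.
Nearest multiple of 5: 35.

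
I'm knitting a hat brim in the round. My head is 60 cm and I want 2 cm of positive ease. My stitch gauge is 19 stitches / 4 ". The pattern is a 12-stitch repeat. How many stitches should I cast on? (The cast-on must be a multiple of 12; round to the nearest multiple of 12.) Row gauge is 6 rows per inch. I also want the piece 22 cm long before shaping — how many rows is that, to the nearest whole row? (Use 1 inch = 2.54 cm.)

Cast on 120 stitches; work 52 rows.

Finished = 60 + 2 = 62 cm.
62 cm × 1/2.54 = 24.41 inches.
19/4 = 4.75 sts per in; 24.41 × 4.75 = 115.94 sts.
Nearest multiple of 12 → 120.
22 cm = 8.66 inches; × 6 = 51.97 → 52 rows.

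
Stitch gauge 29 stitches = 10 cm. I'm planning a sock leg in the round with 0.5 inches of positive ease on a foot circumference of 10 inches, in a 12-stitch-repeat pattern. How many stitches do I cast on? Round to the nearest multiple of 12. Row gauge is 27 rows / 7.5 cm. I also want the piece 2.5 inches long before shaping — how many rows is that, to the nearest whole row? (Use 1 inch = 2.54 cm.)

Finished = 10 + 0.5 = 10.5 inches.
10.5 inches × 2.54 = 26.67 cm.
29/10 = 2.9 sts per cm; 26.67 × 2.9 = 77.34 sts.
Nearest multiple of 12 → 72.
2.5 inches = 6.35 cm; × 3.6 = 22.86 → 23 rows.

Cast on 72 stitches; work 23 rows.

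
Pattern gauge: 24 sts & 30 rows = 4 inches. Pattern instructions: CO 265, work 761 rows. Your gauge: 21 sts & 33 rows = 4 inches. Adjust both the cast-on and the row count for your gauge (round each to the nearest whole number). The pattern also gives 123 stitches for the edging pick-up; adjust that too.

Stitches: 265 × 21/24 = 231.88 → 232.
Rows: 761 × 33/30 = 837.10 → 837.
edging pick-up: 123 × 21/24 = 107.62 → 108.

Cast on 232 stitches; work 837 rows; edging pick-up 108 stitches.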